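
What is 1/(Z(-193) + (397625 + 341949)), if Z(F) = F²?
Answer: 1/776823 ≈ 1.2873e-6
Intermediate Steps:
1/(Z(-193) + (397625 + 341949)) = 1/((-193)² + (397625 + 341949)) = 1/(37249 + 739574) = 1/776823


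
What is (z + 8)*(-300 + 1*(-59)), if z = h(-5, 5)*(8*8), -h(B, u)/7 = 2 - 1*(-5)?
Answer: 1122952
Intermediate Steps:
h(B, u) = -49 (h(B, u) = -7*(2 - 1*(-5)) = -7*(2 + 5) = -7*7 = -49)
z = -3136 (z = -392*8 = -49*64 = -3136)
(z + 8)*(-300 + 1*(-59)) = (-3136 + 8)*(-300 + 1*(-59)) = -3128*(-300 - 59) = -3128*(-359) = 1122952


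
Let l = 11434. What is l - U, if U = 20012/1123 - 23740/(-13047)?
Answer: 167240707370/14651781 ≈ 11414.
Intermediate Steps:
U = 287756584/14651781 (U = 20012*(1/1123) - 23740*(-1/13047) = 20012/1123 + 23740/13047 = 287756584/14651781 ≈ 19.640)
l - U = 11434 - 1*287756584/14651781 = 11434 - 287756584/14651781 = 167240707370/14651781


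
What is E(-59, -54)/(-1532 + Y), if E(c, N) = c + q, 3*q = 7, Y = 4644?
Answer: -85/4668 ≈ -0.018209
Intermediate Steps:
q = 7/3 (q = (⅓)*7 = 7/3 ≈ 2.3333)
E(c, N) = 7/3 + c (E(c, N) = c + 7/3 = 7/3 + c)
E(-59, -54)/(-1532 + Y) = (7/3 - 59)/(-1532 + 4644) = -170/3/3112 = -170/3*1/3112 = -85/4668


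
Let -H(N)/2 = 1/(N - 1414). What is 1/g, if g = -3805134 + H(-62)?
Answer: -738/2808188891 ≈ -2.6280e-7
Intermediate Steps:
H(N) = -2/(-1414 + N) (H(N) = -2/(N - 1414) = -2/(-1414 + N))
g = -2808188891/738 (g = -3805134 - 2/(-1414 - 62) = -3805134 - 2/(-1476) = -3805134 - 2*(-1/1476) = -3805134 + 1/738 = -2808188891/738 ≈ -3.8051e+6)
1/g = 1/(-2808188891/738) = -738/2808188891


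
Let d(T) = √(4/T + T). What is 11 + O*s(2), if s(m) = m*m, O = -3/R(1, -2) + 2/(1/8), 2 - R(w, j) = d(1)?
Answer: 99 + 12*√5 ≈ 125.83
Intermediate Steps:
d(T) = √(T + 4/T)
R(w, j) = 2 - √5 (R(w, j) = 2 - √(1 + 4/1) = 2 - √(1 + 4*1) = 2 - √(1 + 4) = 2 - √5)
O = 16 - 3/(2 - √5) (O = -3/(2 - √5) + 2/(1/8) = -3/(2 - √5) + 2/(⅛) = -3/(2 - √5) + 2*8 = -3/(2 - √5) + 16 = 16 - 3/(2 - √5) ≈ 28.708)
s(m) = m²
11 + O*s(2) = 11 + (22 + 3*√5)*2² = 11 + (22 + 3*√5)*4 = 11 + (88 + 12*√5) = 99 + 12*√5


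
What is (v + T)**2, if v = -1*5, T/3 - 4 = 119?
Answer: 132496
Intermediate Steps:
T = 369 (T = 12 + 3*119 = 12 + 357 = 369)
v = -5
(v + T)**2 = (-5 + 369)**2 = 364**2 = 132496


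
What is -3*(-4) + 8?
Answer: 20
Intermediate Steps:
-3*(-4) + 8 = 12 + 8 = 20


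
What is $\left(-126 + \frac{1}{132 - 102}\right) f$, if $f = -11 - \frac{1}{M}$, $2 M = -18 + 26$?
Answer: $\frac{11337}{8} \approx 1417.1$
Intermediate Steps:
$M = 4$ ($M = \frac{-18 + 26}{2} = \frac{1}{2} \cdot 8 = 4$)
$f = - \frac{45}{4}$ ($f = -11 - \frac{1}{4} = - \frac{45}{4} \approx -11.25$)
$\left(-126 + \frac{1}{132 - 102}\right) f = \left(-126 + \frac{1}{132 - 102}\right) \left(- \frac{45}{4}\right) = \left(-126 + \frac{1}{30}\right) \left(- \frac{45}{4}\right) = \left(- \frac{3779}{30}\right) \left(- \frac{45}{4}\right) = \frac{11337}{8}$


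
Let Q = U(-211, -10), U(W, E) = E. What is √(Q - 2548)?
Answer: I*√2558 ≈ 50.577*I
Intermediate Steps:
Q = -10
√(Q - 2548) = √(-10 - 2548) = √(-2558) = I*√2558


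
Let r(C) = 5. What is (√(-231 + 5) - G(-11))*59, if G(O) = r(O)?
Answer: -295 + 59*I*√226 ≈ -295.0 + 886.96*I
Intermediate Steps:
G(O) = 5
(√(-231 + 5) - G(-11))*59 = (√(-231 + 5) - 1*5)*59 = (√(-226) - 5)*59 = (I*√226 - 5)*59 = (-5 + I*√226)*59 = -295 + 59*I*√226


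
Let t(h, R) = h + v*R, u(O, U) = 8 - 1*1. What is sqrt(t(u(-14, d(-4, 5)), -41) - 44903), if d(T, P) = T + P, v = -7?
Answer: I*sqrt(44609) ≈ 211.21*I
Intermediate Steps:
d(T, P) = P + T
u(O, U) = 7 (u(O, U) = 8 - 1 = 7)
t(h, R) = h - 7*R
sqrt(t(u(-14, d(-4, 5)), -41) - 44903) = sqrt((7 - 7*(-41)) - 44903) = sqrt((7 + 287) - 44903) = sqrt(294 - 44903) = sqrt(-44609) = I*sqrt(44609)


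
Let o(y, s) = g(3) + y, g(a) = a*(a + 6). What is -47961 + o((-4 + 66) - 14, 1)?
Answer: -47886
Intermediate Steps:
g(a) = a*(6 + a)
o(y, s) = 27 + y (o(y, s) = 3*(6 + 3) + y = 3*9 + y = 27 + y)
-47961 + o((-4 + 66) - 14, 1) = -47961 + (27 + ((-4 + 66) - 14)) = -47961 + (27 + (62 - 14)) = -47961 + (27 + 48) = -47961 + 75 = -47886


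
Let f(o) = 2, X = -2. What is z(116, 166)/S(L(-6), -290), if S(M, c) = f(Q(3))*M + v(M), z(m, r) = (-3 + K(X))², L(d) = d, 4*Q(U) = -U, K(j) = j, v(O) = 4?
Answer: -25/8 ≈ -3.1250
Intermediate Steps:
Q(U) = -U/4 (Q(U) = (-U)/4 = -U/4)
z(m, r) = 25 (z(m, r) = (-3 - 2)² = (-5)² = 25)
S(M, c) = 4 + 2*M (S(M, c) = 2*M + 4 = 4 + 2*M)
z(116, 166)/S(L(-6), -290) = 25/(4 + 2*(-6)) = 25/(4 - 12) = 25/(-8) = 25*(-⅛) = -25/8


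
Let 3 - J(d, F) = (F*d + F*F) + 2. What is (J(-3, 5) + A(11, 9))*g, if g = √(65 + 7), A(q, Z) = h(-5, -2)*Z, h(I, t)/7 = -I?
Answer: 1836*√2 ≈ 2596.5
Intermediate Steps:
h(I, t) = -7*I (h(I, t) = 7*(-I) = -7*I)
J(d, F) = 1 - F² - F*d (J(d, F) = 3 - ((F*d + F*F) + 2) = 3 - ((F*d + F²) + 2) = 3 - ((F² + F*d) + 2) = 3 - (2 + F² + F*d) = 3 + (-2 - F² - F*d) = 1 - F² - F*d)
A(q, Z) = 35*Z (A(q, Z) = (-7*(-5))*Z = 35*Z)
g = 6*√2 (g = √72 = 6*√2 ≈ 8.4853)
(J(-3, 5) + A(11, 9))*g = ((1 - 1*5² - 1*5*(-3)) + 35*9)*(6*√2) = ((1 - 1*25 + 15) + 315)*(6*√2) = ((1 - 25 + 15) + 315)*(6*√2) = (-9 + 315)*(6*√2) = 306*(6*√2) = 1836*√2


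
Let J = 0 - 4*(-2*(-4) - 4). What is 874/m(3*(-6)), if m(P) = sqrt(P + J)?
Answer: -437*I*sqrt(34)/17 ≈ -149.89*I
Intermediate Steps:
J = -16 (J = 0 - 4*(8 - 4) = 0 - 4*4 = 0 - 16 = -16)
m(P) = sqrt(-16 + P) (m(P) = sqrt(P - 16) = sqrt(-16 + P))
874/m(3*(-6)) = 874/(sqrt(-16 + 3*(-6))) = 874/(sqrt(-16 - 18)) = 874/(sqrt(-34)) = 874/((I*sqrt(34))) = 874*(-I*sqrt(34)/34) = -437*I*sqrt(34)/17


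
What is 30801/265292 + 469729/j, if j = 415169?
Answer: 137402966237/110141014348 ≈ 1.2475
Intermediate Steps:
30801/265292 + 469729/j = 30801/265292 + 469729/415169 = 137402966237/110141014348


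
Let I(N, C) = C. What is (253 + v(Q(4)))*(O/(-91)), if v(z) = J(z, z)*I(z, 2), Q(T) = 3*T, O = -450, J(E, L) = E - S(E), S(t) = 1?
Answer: 123750/91 ≈ 1359.9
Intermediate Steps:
J(E, L) = -1 + E (J(E, L) = E - 1*1 = E - 1 = -1 + E)
v(z) = -2 + 2*z (v(z) = (-1 + z)*2 = -2 + 2*z)
(253 + v(Q(4)))*(O/(-91)) = (253 + (-2 + 2*(3*4)))*(-450/(-91)) = (253 + (-2 + 2*12))*(-450*(-1/91)) = (253 + (-2 + 24))*(450/91) = (253 + 22)*(450/91) = 275*(450/91) = 123750/91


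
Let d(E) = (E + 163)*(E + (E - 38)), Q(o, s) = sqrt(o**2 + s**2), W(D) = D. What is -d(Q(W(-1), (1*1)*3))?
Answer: 6174 - 288*sqrt(10) ≈ 5263.3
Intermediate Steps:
d(E) = (-38 + 2*E)*(163 + E) (d(E) = (163 + E)*(E + (-38 + E)) = (163 + E)*(-38 + 2*E) = (-38 + 2*E)*(163 + E))
-d(Q(W(-1), (1*1)*3)) = -(-6194 + 2*(sqrt((-1)**2 + ((1*1)*3)**2))**2 + 288*sqrt((-1)**2 + ((1*1)*3)**2)) = -(-6194 + 2*(sqrt(1 + (1*3)**2))**2 + 288*sqrt(1 + (1*3)**2)) = -(-6194 + 2*(sqrt(1 + 3**2))**2 + 288*sqrt(1 + 3**2)) = -(-6194 + 2*(sqrt(1 + 9))**2 + 288*sqrt(1 + 9)) = -(-6194 + 2*(sqrt(10))**2 + 288*sqrt(10)) = -(-6194 + 2*10 + 288*sqrt(10)) = -(-6194 + 20 + 288*sqrt(10)) = -(-6174 + 288*sqrt(10)) = 6174 - 288*sqrt(10)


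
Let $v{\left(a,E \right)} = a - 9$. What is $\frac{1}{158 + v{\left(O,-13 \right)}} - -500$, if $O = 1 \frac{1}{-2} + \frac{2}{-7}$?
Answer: $\frac{1037514}{2075} \approx 500.01$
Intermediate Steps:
$O = - \frac{11}{14}$ ($O = 1 \left(- \frac{1}{2}\right) + 2 \left(- \frac{1}{7}\right) = - \frac{1}{2} - \frac{2}{7} = - \frac{11}{14} \approx -0.78571$)
$v{\left(a,E \right)} = -9 + a$ ($v{\left(a,E \right)} = a - 9 = -9 + a$)
$\frac{1}{158 + v{\left(O,-13 \right)}} - -500 = \frac{1}{158 - \frac{137}{14}} - -500 = \frac{1}{158 - \frac{137}{14}} + 500 = \frac{1}{\frac{2075}{14}} + 500 = \frac{14}{2075} + 500 = \frac{1037514}{2075}$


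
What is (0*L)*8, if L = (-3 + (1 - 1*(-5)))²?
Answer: 0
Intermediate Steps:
L = 9 (L = (-3 + (1 + 5))² = (-3 + 6)² = 3² = 9)
(0*L)*8 = (0*9)*8 = 0*8 = 0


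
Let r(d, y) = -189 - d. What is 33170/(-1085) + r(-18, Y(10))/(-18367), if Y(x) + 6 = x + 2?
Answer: -3929341/128569 ≈ -30.562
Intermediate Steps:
Y(x) = -4 + x (Y(x) = -6 + (x + 2) = -6 + (2 + x) = -4 + x)
33170/(-1085) + r(-18, Y(10))/(-18367) = 33170/(-1085) + (-189 - 1*(-18))/(-18367) = 33170*(-1/1085) + (-189 + 18)*(-1/18367) = -214/7 - 171*(-1/18367) = -214/7 + 171/18367 = -3929341/128569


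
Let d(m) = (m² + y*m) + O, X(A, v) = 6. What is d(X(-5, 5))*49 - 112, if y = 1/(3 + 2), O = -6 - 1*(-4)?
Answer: 8064/5 ≈ 1612.8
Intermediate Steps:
O = -2 (O = -6 + 4 = -2)
y = ⅕ (y = 1/5 = ⅕ ≈ 0.20000)
d(m) = -2 + m² + m/5 (d(m) = (m² + m/5) - 2 = -2 + m² + m/5)
d(X(-5, 5))*49 - 112 = (-2 + 6² + (⅕)*6)*49 - 112 = (-2 + 36 + 6/5)*49 - 112 = (176/5)*49 - 112 = 8624/5 - 112 = 8064/5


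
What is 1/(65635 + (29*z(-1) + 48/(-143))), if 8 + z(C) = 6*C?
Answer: 143/9327699 ≈ 1.5331e-5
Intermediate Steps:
z(C) = -8 + 6*C
1/(65635 + (29*z(-1) + 48/(-143))) = 1/(65635 + (29*(-8 + 6*(-1)) + 48/(-143))) = 1/(65635 + (29*(-8 - 6) + 48*(-1/143))) = 1/(65635 + (29*(-14) - 48/143)) = 1/(65635 + (-406 - 48/143)) = 1/(65635 - 58106/143) = 1/(9327699/143) = 143/9327699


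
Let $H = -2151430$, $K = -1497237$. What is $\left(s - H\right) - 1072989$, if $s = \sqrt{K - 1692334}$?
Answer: $1078441 + i \sqrt{3189571} \approx 1.0784 \cdot 10^{6} + 1785.9 i$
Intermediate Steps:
$s = i \sqrt{3189571}$ ($s = \sqrt{-1497237 - 1692334} = \sqrt{-3189571} = i \sqrt{3189571} \approx 1785.9 i$)
$\left(s - H\right) - 1072989 = \left(i \sqrt{3189571} - -2151430\right) - 1072989 = \left(i \sqrt{3189571} + 2151430\right) - 1072989 = \left(2151430 + i \sqrt{3189571}\right) - 1072989 = 1078441 + i \sqrt{3189571}$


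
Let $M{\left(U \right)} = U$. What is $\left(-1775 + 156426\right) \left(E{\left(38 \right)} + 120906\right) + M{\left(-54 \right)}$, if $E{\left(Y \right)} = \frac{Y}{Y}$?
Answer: $18698388403$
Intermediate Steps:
$E{\left(Y \right)} = 1$
$\left(-1775 + 156426\right) \left(E{\left(38 \right)} + 120906\right) + M{\left(-54 \right)} = \left(-1775 + 156426\right) \left(1 + 120906\right) - 54 = 154651 \cdot 120907 - 54 = 18698388457 - 54 = 18698388403$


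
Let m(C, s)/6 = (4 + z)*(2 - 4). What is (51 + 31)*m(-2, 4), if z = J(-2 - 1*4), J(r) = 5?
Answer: -8856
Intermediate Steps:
z = 5
m(C, s) = -108 (m(C, s) = 6*((4 + 5)*(2 - 4)) = 6*(9*(-2)) = 6*(-18) = -108)
(51 + 31)*m(-2, 4) = (51 + 31)*(-108) = 82*(-108) = -8856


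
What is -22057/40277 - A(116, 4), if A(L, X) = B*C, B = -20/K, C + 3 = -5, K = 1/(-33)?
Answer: 212640503/40277 ≈ 5279.5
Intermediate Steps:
K = -1/33 ≈ -0.030303
C = -8 (C = -3 - 5 = -8)
B = 660 (B = -20/(-1/33) = -20*(-33) = 660)
A(L, X) = -5280 (A(L, X) = 660*(-8) = -5280)
-22057/40277 - A(116, 4) = -22057/40277 - 1*(-5280) = -22057*1/40277 + 5280 = -22057/40277 + 5280 = 212640503/40277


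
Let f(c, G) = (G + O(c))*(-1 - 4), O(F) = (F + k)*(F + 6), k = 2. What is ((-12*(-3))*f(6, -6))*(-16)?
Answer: 259200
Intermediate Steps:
O(F) = (2 + F)*(6 + F) (O(F) = (F + 2)*(F + 6) = (2 + F)*(6 + F))
f(c, G) = -60 - 40*c - 5*G - 5*c² (f(c, G) = (G + (12 + c² + 8*c))*(-1 - 4) = (12 + G + c² + 8*c)*(-5) = -60 - 40*c - 5*G - 5*c²)
((-12*(-3))*f(6, -6))*(-16) = ((-12*(-3))*(-60 - 40*6 - 5*(-6) - 5*6²))*(-16) = (36*(-60 - 240 + 30 - 5*36))*(-16) = (36*(-60 - 240 + 30 - 180))*(-16) = (36*(-450))*(-16) = -16200*(-16) = 259200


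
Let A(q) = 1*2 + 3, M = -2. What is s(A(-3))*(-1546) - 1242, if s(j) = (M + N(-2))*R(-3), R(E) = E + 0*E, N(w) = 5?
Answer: 12672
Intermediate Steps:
R(E) = E (R(E) = E + 0 = E)
A(q) = 5 (A(q) = 2 + 3 = 5)
s(j) = -9 (s(j) = (-2 + 5)*(-3) = 3*(-3) = -9)
s(A(-3))*(-1546) - 1242 = -9*(-1546) - 1242 = 13914 - 1242 = 12672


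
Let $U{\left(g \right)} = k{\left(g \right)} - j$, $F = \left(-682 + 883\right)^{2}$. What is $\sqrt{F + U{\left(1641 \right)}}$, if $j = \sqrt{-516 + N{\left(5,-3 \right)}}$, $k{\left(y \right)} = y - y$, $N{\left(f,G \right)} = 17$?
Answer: $\sqrt{40401 - i \sqrt{499}} \approx 201.0 - 0.0556 i$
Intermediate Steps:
$F = 40401$ ($F = 201^{2} = 40401$)
$k{\left(y \right)} = 0$
$j = i \sqrt{499}$ ($j = \sqrt{-516 + 17} = \sqrt{-499} = i \sqrt{499} \approx 22.338 i$)
$U{\left(g \right)} = - i \sqrt{499}$ ($U{\left(g \right)} = 0 - i \sqrt{499} = - i \sqrt{499}$)
$\sqrt{F + U{\left(1641 \right)}} = \sqrt{40401 - i \sqrt{499}}$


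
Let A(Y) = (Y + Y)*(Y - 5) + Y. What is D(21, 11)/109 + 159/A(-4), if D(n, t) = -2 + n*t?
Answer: 32903/7412 ≈ 4.4392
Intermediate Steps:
A(Y) = Y + 2*Y*(-5 + Y) (A(Y) = (2*Y)*(-5 + Y) + Y = 2*Y*(-5 + Y) + Y = Y + 2*Y*(-5 + Y))
D(21, 11)/109 + 159/A(-4) = (-2 + 21*11)/109 + 159/((-4*(-9 + 2*(-4)))) = (-2 + 231)*(1/109) + 159/((-4*(-9 - 8))) = 229*(1/109) + 159/((-4*(-17))) = 229/109 + 159/68 = 32903/7412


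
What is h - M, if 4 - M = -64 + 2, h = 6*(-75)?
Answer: -516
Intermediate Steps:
h = -450
M = 66 (M = 4 - (-64 + 2) = 4 - 1*(-62) = 4 + 62 = 66)
h - M = -450 - 1*66 = -450 - 66 = -516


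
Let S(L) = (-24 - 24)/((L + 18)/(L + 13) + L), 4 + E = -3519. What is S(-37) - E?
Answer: 3062639/869 ≈ 3524.3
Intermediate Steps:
E = -3523 (E = -4 - 3519 = -3523)
S(L) = -48/(L + (18 + L)/(13 + L)) (S(L) = -48/((18 + L)/(13 + L) + L) = -48/(L + (18 + L)/(13 + L)))
S(-37) - E = 48*(-13 - 1*(-37))/(18 + (-37)² + 14*(-37)) - 1*(-3523) = 48*(-13 + 37)/(18 + 1369 - 518) + 3523 = 48*24/869 + 3523 = 48*(1/869)*24 + 3523 = 1152/869 + 3523 = 3062639/869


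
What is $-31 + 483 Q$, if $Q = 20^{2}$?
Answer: $193169$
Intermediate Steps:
$Q = 400$
$-31 + 483 Q = -31 + 483 \cdot 400 = -31 + 193200 = 193169$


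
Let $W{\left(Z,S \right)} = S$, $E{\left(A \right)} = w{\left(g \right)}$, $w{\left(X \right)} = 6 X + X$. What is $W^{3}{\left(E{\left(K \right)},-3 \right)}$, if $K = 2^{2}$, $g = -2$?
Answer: $-27$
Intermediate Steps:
$w{\left(X \right)} = 7 X$
$K = 4$
$E{\left(A \right)} = -14$ ($E{\left(A \right)} = 7 \left(-2\right) = -14$)
$W^{3}{\left(E{\left(K \right)},-3 \right)} = \left(-3\right)^{3} = -27$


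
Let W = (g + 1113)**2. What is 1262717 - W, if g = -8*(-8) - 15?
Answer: -87527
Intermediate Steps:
g = 49 (g = 64 - 15 = 49)
W = 1350244 (W = (49 + 1113)**2 = 1162**2 = 1350244)
1262717 - W = 1262717 - 1*1350244 = 1262717 - 1350244 = -87527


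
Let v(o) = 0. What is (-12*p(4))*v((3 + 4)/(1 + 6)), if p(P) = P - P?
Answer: 0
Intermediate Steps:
p(P) = 0
(-12*p(4))*v((3 + 4)/(1 + 6)) = -12*0*0 = 0*0 = 0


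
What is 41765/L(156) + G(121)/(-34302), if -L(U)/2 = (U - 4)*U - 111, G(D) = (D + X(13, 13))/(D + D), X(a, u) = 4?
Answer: -57783445585/65304627828 ≈ -0.88483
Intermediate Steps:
G(D) = (4 + D)/(2*D) (G(D) = (D + 4)/(D + D) = (4 + D)/((2*D)) = (4 + D)*(1/(2*D)) = (4 + D)/(2*D))
L(U) = 222 - 2*U*(-4 + U) (L(U) = -2*((U - 4)*U - 111) = -2*((-4 + U)*U - 111) = -2*(U*(-4 + U) - 111) = -2*(-111 + U*(-4 + U)) = 222 - 2*U*(-4 + U))
41765/L(156) + G(121)/(-34302) = 41765/(222 - 2*156² + 8*156) + ((½)*(4 + 121)/121)/(-34302) = 41765/(222 - 2*24336 + 1248) + ((½)*(1/121)*125)*(-1/34302) = 41765/(222 - 48672 + 1248) + (125/242)*(-1/34302) = 41765/(-47202) - 125/8301084 = 41765*(-1/47202) - 125/8301084 = -41765/47202 - 125/8301084 = -57783445585/65304627828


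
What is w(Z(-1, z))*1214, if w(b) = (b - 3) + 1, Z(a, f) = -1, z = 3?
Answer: -3642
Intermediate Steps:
w(b) = -2 + b (w(b) = (-3 + b) + 1 = -2 + b)
w(Z(-1, z))*1214 = (-2 - 1)*1214 = -3*1214 = -3642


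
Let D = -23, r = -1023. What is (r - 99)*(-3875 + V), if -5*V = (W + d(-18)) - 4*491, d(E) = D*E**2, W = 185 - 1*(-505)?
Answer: 11948178/5 ≈ 2.3896e+6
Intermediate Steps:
W = 690 (W = 185 + 505 = 690)
d(E) = -23*E**2
V = 8726/5 (V = -((690 - 23*(-18)**2) - 4*491)/5 = -((690 - 23*324) - 1964)/5 = -((690 - 7452) - 1964)/5 = -(-6762 - 1964)/5 = -1/5*(-8726) = 8726/5 ≈ 1745.2)
(r - 99)*(-3875 + V) = (-1023 - 99)*(-3875 + 8726/5) = -1122*(-10649/5) = 11948178/5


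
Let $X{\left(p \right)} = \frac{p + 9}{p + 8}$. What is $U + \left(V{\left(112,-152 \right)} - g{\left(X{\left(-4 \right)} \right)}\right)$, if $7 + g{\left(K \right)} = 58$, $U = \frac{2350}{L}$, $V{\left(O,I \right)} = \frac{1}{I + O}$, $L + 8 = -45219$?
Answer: $- \frac{92402307}{1809080} \approx -51.077$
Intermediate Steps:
$L = -45227$ ($L = -8 - 45219 = -45227$)
$X{\left(p \right)} = \frac{9 + p}{8 + p}$
$U = - \frac{2350}{45227}$ ($U = \frac{2350}{-45227} = 2350 \left(- \frac{1}{45227}\right) = - \frac{2350}{45227} \approx -0.05196$)
$g{\left(K \right)} = 51$ ($g{\left(K \right)} = -7 + 58 = 51$)
$U + \left(V{\left(112,-152 \right)} - g{\left(X{\left(-4 \right)} \right)}\right) = - \frac{2350}{45227} + \left(\frac{1}{-152 + 112} - 51\right) = - \frac{2350}{45227} - \left(51 - \frac{1}{-40}\right) = - \frac{2350}{45227} - \frac{2041}{40} = - \frac{92402307}{1809080}$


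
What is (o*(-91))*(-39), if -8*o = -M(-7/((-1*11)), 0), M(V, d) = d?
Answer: 0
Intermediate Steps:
o = 0 (o = -(-1)*0/8 = -⅛*0 = 0)
(o*(-91))*(-39) = (0*(-91))*(-39) = 0*(-39) = 0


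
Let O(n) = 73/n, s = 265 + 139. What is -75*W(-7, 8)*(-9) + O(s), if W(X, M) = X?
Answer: -1908827/404 ≈ -4724.8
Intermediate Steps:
s = 404
-75*W(-7, 8)*(-9) + O(s) = -75*(-7)*(-9) + 73/404 = 525*(-9) + 73*(1/404) = -4725 + 73/404 = -1908827/404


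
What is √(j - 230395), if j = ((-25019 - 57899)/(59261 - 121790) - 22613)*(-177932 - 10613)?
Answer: 10*√166681434718819173/62529 ≈ 65292.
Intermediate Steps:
j = 266581015012655/62529 (j = (-82918/(-62529) - 22613)*(-188545) = (-82918*(-1/62529) - 22613)*(-188545) = (82918/62529 - 22613)*(-188545) = -1413885359/62529*(-188545) = 266581015012655/62529 ≈ 4.2633e+9)
√(j - 230395) = √(266581015012655/62529 - 230395) = √(266566608643700/62529) = 10*√166681434718819173/62529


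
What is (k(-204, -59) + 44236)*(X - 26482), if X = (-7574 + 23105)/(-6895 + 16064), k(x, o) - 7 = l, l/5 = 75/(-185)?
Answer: -397439811473132/339253 ≈ -1.1715e+9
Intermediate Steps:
l = -75/37 (l = 5*(75/(-185)) = 5*(75*(-1/185)) = 5*(-15/37) = -75/37 ≈ -2.0270)
k(x, o) = 184/37 (k(x, o) = 7 - 75/37 = 184/37)
X = 15531/9169 ≈ 1.6939
(k(-204, -59) + 44236)*(X - 26482) = (184/37 + 44236)*(15531/9169 - 26482) = (1636916/37)*(-242797927/9169) = -397439811473132/339253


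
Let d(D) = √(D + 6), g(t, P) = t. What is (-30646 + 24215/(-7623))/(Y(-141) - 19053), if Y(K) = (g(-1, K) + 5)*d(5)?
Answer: 494613070741/307475088151 + 934554692*√11/2767275793359 ≈ 1.6097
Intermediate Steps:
d(D) = √(6 + D)
Y(K) = 4*√11 (Y(K) = (-1 + 5)*√(6 + 5) = 4*√11)
(-30646 + 24215/(-7623))/(Y(-141) - 19053) = (-30646 + 24215/(-7623))/(4*√11 - 19053) = (-30646 + 24215*(-1/7623))/(-19053 + 4*√11) = (-30646 - 24215/7623)/(-19053 + 4*√11) = -233638673/(7623*(-19053 + 4*√11))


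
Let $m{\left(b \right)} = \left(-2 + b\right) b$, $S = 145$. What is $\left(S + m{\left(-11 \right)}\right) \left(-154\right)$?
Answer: $-44352$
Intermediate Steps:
$m{\left(b \right)} = b \left(-2 + b\right)$
$\left(S + m{\left(-11 \right)}\right) \left(-154\right) = \left(145 - 11 \left(-2 - 11\right)\right) \left(-154\right) = \left(145 - -143\right) \left(-154\right) = \left(145 + 143\right) \left(-154\right) = 288 \left(-154\right) = -44352$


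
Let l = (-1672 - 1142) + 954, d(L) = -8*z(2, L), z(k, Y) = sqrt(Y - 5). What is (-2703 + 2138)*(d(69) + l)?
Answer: 1087060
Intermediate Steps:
z(k, Y) = sqrt(-5 + Y)
d(L) = -8*sqrt(-5 + L)
l = -1860 (l = -2814 + 954 = -1860)
(-2703 + 2138)*(d(69) + l) = (-2703 + 2138)*(-8*sqrt(-5 + 69) - 1860) = -565*(-8*sqrt(64) - 1860) = -565*(-8*8 - 1860) = -565*(-64 - 1860) = -565*(-1924) = 1087060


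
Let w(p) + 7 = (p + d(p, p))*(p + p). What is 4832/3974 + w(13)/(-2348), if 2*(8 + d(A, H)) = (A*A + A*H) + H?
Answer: -1819157/2332738 ≈ -0.77984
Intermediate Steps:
d(A, H) = -8 + H/2 + A**2/2 + A*H/2 (d(A, H) = -8 + ((A*A + A*H) + H)/2 = -8 + ((A**2 + A*H) + H)/2 = -8 + (H + A**2 + A*H)/2 = -8 + (H/2 + A**2/2 + A*H/2) = -8 + H/2 + A**2/2 + A*H/2)
w(p) = -7 + 2*p*(-8 + p**2 + 3*p/2) (w(p) = -7 + (p + (-8 + p/2 + p**2/2 + p*p/2))*(p + p) = -7 + (p + (-8 + p/2 + p**2/2 + p**2/2))*(2*p) = -7 + (p + (-8 + p**2 + p/2))*(2*p) = -7 + (-8 + p**2 + 3*p/2)*(2*p) = -7 + 2*p*(-8 + p**2 + 3*p/2))
4832/3974 + w(13)/(-2348) = 4832/3974 + (-7 - 16*13 + 2*13**3 + 3*13**2)/(-2348) = 4832*(1/3974) + (-7 - 208 + 2*2197 + 3*169)*(-1/2348) = 2416/1987 + (-7 - 208 + 4394 + 507)*(-1/2348) = 2416/1987 + 4686*(-1/2348) = 2416/1987 - 2343/1174 = -1819157/2332738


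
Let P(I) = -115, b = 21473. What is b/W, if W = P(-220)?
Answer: -21473/115 ≈ -186.72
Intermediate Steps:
W = -115
b/W = 21473/(-115) = 21473*(-1/115) = -21473/115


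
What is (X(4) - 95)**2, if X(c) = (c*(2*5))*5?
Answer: 11025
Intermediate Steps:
X(c) = 50*c (X(c) = (c*10)*5 = (10*c)*5 = 50*c)
(X(4) - 95)**2 = (50*4 - 95)**2 = (200 - 95)**2 = 105**2 = 11025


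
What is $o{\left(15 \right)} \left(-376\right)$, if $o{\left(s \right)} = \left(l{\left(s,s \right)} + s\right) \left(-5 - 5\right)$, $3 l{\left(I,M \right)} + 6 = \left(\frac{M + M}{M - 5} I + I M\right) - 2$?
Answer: $\frac{1154320}{3} \approx 3.8477 \cdot 10^{5}$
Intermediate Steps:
$l{\left(I,M \right)} = - \frac{8}{3} + \frac{I M}{3} + \frac{2 I M}{3 \left(-5 + M\right)}$ ($l{\left(I,M \right)} = -2 + \frac{\left(\frac{M + M}{M - 5} I + I M\right) - 2}{3} = -2 + \frac{\left(\frac{2 M}{-5 + M} I + I M\right) - 2}{3} = -2 + \frac{\left(\frac{2 I M}{-5 + M} + I M\right) - 2}{3} = -2 + \frac{\left(I M + \frac{2 I M}{-5 + M}\right) - 2}{3} = -2 + \frac{-2 + I M + \frac{2 I M}{-5 + M}}{3} = -2 + \left(- \frac{2}{3} + \frac{I M}{3} + \frac{2 I M}{3 \left(-5 + M\right)}\right) = - \frac{8}{3} + \frac{I M}{3} + \frac{2 I M}{3 \left(-5 + M\right)}$)
$o{\left(s \right)} = - 10 s - \frac{10 \left(40 + s^{3} - 8 s - 3 s^{2}\right)}{3 \left(-5 + s\right)}$ ($o{\left(s \right)} = \left(\frac{40 - 8 s + s s^{2} - 3 s s}{3 \left(-5 + s\right)} + s\right) \left(-5 - 5\right) = \left(\frac{40 - 8 s + s^{3} - 3 s^{2}}{3 \left(-5 + s\right)} + s\right) \left(-10\right) = \left(\frac{40 + s^{3} - 8 s - 3 s^{2}}{3 \left(-5 + s\right)} + s\right) \left(-10\right) = \left(s + \frac{40 + s^{3} - 8 s - 3 s^{2}}{3 \left(-5 + s\right)}\right) \left(-10\right) = - 10 s - \frac{10 \left(40 + s^{3} - 8 s - 3 s^{2}\right)}{3 \left(-5 + s\right)}$)
$o{\left(15 \right)} \left(-376\right) = \frac{10 \left(-40 - 15^{3} + 23 \cdot 15\right)}{3 \left(-5 + 15\right)} \left(-376\right) = \frac{10 \left(-40 - 3375 + 345\right)}{3 \cdot 10} \left(-376\right) = \frac{10}{3} \cdot \frac{1}{10} \left(-40 - 3375 + 345\right) \left(-376\right) = \frac{10}{3} \cdot \frac{1}{10} \left(-3070\right) \left(-376\right) = \left(- \frac{3070}{3}\right) \left(-376\right) = \frac{1154320}{3}$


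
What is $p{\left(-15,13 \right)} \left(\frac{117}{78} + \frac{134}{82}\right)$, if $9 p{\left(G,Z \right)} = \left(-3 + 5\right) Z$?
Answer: $\frac{3341}{369} \approx 9.0542$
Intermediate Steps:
$p{\left(G,Z \right)} = \frac{2 Z}{9}$ ($p{\left(G,Z \right)} = \frac{\left(-3 + 5\right) Z}{9} = \frac{2 Z}{9}$)
$p{\left(-15,13 \right)} \left(\frac{117}{78} + \frac{134}{82}\right) = \frac{2}{9} \cdot 13 \left(\frac{117}{78} + \frac{134}{82}\right) = \frac{26 \left(117 \cdot \frac{1}{78} + 134 \cdot \frac{1}{82}\right)}{9} = \frac{26 \left(\frac{3}{2} + \frac{67}{41}\right)}{9} = \frac{26}{9} \cdot \frac{257}{82} = \frac{3341}{369}$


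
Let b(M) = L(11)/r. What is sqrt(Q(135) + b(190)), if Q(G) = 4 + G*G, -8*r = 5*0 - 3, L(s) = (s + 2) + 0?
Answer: sqrt(164373)/3 ≈ 135.14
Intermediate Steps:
L(s) = 2 + s (L(s) = (2 + s) + 0 = 2 + s)
r = 3/8 (r = -(5*0 - 3)/8 = -(0 - 3)/8 = -1/8*(-3) = 3/8 ≈ 0.37500)
Q(G) = 4 + G**2
b(M) = 104/3 (b(M) = (2 + 11)/(3/8) = 13*(8/3) = 104/3)
sqrt(Q(135) + b(190)) = sqrt((4 + 135**2) + 104/3) = sqrt((4 + 18225) + 104/3) = sqrt(18229 + 104/3) = sqrt(54791/3) = sqrt(164373)/3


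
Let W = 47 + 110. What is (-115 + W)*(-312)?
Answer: -13104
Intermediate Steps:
W = 157
(-115 + W)*(-312) = (-115 + 157)*(-312) = 42*(-312) = -13104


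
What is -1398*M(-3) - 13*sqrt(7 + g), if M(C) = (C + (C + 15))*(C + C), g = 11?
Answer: 75492 - 39*sqrt(2) ≈ 75437.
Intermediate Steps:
M(C) = 2*C*(15 + 2*C) (M(C) = (C + (15 + C))*(2*C) = (15 + 2*C)*(2*C) = 2*C*(15 + 2*C))
-1398*M(-3) - 13*sqrt(7 + g) = -2796*(-3)*(15 + 2*(-3)) - 13*sqrt(7 + 11) = -2796*(-3)*(15 - 6) - 39*sqrt(2) = -2796*(-3)*9 - 39*sqrt(2) = -1398*(-54) - 39*sqrt(2) = 75492 - 39*sqrt(2)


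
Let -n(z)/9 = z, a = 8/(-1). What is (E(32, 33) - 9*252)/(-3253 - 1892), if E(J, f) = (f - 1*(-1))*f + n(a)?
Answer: 358/1715 ≈ 0.20875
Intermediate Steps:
a = -8 (a = 8*(-1) = -8)
n(z) = -9*z
E(J, f) = 72 + f*(1 + f) (E(J, f) = (f - 1*(-1))*f - 9*(-8) = (f + 1)*f + 72 = (1 + f)*f + 72 = f*(1 + f) + 72 = 72 + f*(1 + f))
(E(32, 33) - 9*252)/(-3253 - 1892) = ((72 + 33 + 33²) - 9*252)/(-3253 - 1892) = ((72 + 33 + 1089) - 2268)/(-5145) = (1194 - 2268)*(-1/5145) = -1074*(-1/5145) = 358/1715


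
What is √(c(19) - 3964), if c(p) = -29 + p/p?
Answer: 2*I*√998 ≈ 63.182*I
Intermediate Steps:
c(p) = -28 (c(p) = -29 + 1 = -28)
√(c(19) - 3964) = √(-28 - 3964) = √(-3992) = 2*I*√998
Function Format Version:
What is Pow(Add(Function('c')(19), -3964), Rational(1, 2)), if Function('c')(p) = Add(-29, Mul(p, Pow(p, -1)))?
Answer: Mul(2, I, Pow(998, Rational(1, 2))) ≈ Mul(63.182, I)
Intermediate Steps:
Function('c')(p) = -28 (Function('c')(p) = Add(-29, 1) = -28)
Pow(Add(Function('c')(19), -3964), Rational(1, 2)) = Pow(Add(-28, -3964), Rational(1, 2)) = Pow(-3992, Rational(1, 2)) = Mul(2, I, Pow(998, Rational(1, 2)))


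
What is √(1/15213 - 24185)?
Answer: 2*I*√1399316096013/15213 ≈ 155.52*I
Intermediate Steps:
√(1/15213 - 24185) = √(-367926404/15213) = 2*I*√1399316096013/15213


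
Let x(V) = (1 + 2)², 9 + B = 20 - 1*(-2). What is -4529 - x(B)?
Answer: -4538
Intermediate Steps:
B = 13 (B = -9 + (20 - 1*(-2)) = -9 + (20 + 2) = -9 + 22 = 13)
x(V) = 9 (x(V) = 3² = 9)
-4529 - x(B) = -4529 - 1*9 = -4529 - 9 = -4538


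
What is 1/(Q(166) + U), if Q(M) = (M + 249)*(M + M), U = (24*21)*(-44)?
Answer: 1/115604 ≈ 8.6502e-6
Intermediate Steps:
U = -22176 (U = 504*(-44) = -22176)
Q(M) = 2*M*(249 + M) (Q(M) = (249 + M)*(2*M) = 2*M*(249 + M))
1/(Q(166) + U) = 1/(2*166*(249 + 166) - 22176) = 1/(2*166*415 - 22176) = 1/(137780 - 22176) = 1/115604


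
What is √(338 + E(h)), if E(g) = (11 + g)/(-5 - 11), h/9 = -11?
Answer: √1374/2 ≈ 18.534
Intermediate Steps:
h = -99 (h = 9*(-11) = -99)
E(g) = -11/16 - g/16 (E(g) = (11 + g)/(-16) = (11 + g)*(-1/16) = -11/16 - g/16)
√(338 + E(h)) = √(338 + (-11/16 - 1/16*(-99))) = √(338 + (-11/16 + 99/16)) = √(338 + 11/2) = √(687/2) = √1374/2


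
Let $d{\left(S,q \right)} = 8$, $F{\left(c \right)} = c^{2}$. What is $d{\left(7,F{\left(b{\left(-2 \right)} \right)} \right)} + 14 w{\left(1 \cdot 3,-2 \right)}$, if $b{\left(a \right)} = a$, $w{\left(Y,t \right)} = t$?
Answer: $-20$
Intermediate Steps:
$d{\left(7,F{\left(b{\left(-2 \right)} \right)} \right)} + 14 w{\left(1 \cdot 3,-2 \right)} = 8 + 14 \left(-2\right) = 8 - 28 = -20$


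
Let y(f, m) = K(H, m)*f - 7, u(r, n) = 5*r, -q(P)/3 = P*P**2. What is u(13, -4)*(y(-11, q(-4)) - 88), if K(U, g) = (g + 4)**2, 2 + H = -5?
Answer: -27473615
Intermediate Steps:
H = -7 (H = -2 - 5 = -7)
q(P) = -3*P**3 (q(P) = -3*P*P**2 = -3*P**3)
K(U, g) = (4 + g)**2
y(f, m) = -7 + f*(4 + m)**2 (y(f, m) = (4 + m)**2*f - 7 = f*(4 + m)**2 - 7 = -7 + f*(4 + m)**2)
u(13, -4)*(y(-11, q(-4)) - 88) = (5*13)*((-7 - 11*(4 - 3*(-4)**3)**2) - 88) = 65*((-7 - 11*(4 - 3*(-64))**2) - 88) = 65*((-7 - 11*(4 + 192)**2) - 88) = 65*((-7 - 11*196**2) - 88) = 65*((-7 - 11*38416) - 88) = 65*((-7 - 422576) - 88) = 65*(-422583 - 88) = 65*(-422671) = -27473615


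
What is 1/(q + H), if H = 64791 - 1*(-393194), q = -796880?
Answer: -1/338895 ≈ -2.9508e-6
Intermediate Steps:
H = 457985 (H = 64791 + 393194 = 457985)
1/(q + H) = 1/(-796880 + 457985) = 1/(-338895) = -1/338895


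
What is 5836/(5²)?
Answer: 5836/25 ≈ 233.44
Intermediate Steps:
5836/(5²) = 5836/25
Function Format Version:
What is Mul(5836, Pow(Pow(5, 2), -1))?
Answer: Rational(5836, 25) ≈ 233.44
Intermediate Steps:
Mul(5836, Pow(Pow(5, 2), -1)) = Mul(5836, Pow(25, -1)) = Mul(5836, Rational(1, 25)) = Rational(5836, 25)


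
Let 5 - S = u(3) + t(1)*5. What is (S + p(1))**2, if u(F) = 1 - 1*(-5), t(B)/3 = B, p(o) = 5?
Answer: 121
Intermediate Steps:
t(B) = 3*B
u(F) = 6 (u(F) = 1 + 5 = 6)
S = -16 (S = 5 - (6 + (3*1)*5) = 5 - (6 + 3*5) = 5 - (6 + 15) = 5 - 1*21 = 5 - 21 = -16)
(S + p(1))**2 = (-16 + 5)**2 = (-11)**2 = 121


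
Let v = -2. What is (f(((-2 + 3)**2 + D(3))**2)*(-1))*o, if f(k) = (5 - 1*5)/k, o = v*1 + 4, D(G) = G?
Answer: 0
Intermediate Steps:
o = 2 (o = -2*1 + 4 = -2 + 4 = 2)
f(k) = 0 (f(k) = (5 - 5)/k = 0/k = 0)
(f(((-2 + 3)**2 + D(3))**2)*(-1))*o = (0*(-1))*2 = 0*2 = 0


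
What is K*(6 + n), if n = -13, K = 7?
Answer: -49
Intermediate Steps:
K*(6 + n) = 7*(6 - 13) = 7*(-7) = -49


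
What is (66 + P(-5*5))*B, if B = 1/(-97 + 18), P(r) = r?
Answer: -41/79 ≈ -0.51899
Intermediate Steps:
B = -1/79 (B = 1/(-79) = -1/79 ≈ -0.012658)
(66 + P(-5*5))*B = (66 - 5*5)*(-1/79) = (66 - 25)*(-1/79) = 41*(-1/79) = -41/79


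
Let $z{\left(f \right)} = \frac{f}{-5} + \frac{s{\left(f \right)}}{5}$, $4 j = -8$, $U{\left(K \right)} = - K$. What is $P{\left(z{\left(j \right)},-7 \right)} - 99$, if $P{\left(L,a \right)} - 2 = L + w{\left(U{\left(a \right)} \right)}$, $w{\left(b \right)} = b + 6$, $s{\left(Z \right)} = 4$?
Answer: $- \frac{414}{5} \approx -82.8$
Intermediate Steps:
$j = -2$ ($j = \frac{1}{4} \left(-8\right) = -2$)
$w{\left(b \right)} = 6 + b$
$z{\left(f \right)} = \frac{4}{5} - \frac{f}{5}$ ($z{\left(f \right)} = \frac{f}{-5} + \frac{4}{5} = f \left(- \frac{1}{5}\right) + 4 \cdot \frac{1}{5} = - \frac{f}{5} + \frac{4}{5} = \frac{4}{5} - \frac{f}{5}$)
$P{\left(L,a \right)} = 8 + L - a$ ($P{\left(L,a \right)} = 2 - \left(-6 + a - L\right) = 2 + \left(6 + L - a\right) = 8 + L - a$)
$P{\left(z{\left(j \right)},-7 \right)} - 99 = \left(8 + \left(\frac{4}{5} - - \frac{2}{5}\right) - -7\right) - 99 = \left(8 + \left(\frac{4}{5} + \frac{2}{5}\right) + 7\right) - 99 = \left(8 + \frac{6}{5} + 7\right) - 99 = \frac{81}{5} - 99 = - \frac{414}{5}$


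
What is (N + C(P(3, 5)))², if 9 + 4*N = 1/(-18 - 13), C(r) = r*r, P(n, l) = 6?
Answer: 1094116/961 ≈ 1138.5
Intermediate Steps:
C(r) = r²
N = -70/31 (N = -9/4 + 1/(4*(-18 - 13)) = -9/4 + (¼)/(-31) = -9/4 + (¼)*(-1/31) = -9/4 - 1/124 = -70/31 ≈ -2.2581)
(N + C(P(3, 5)))² = (-70/31 + 6²)² = (-70/31 + 36)² = (1046/31)² = 1094116/961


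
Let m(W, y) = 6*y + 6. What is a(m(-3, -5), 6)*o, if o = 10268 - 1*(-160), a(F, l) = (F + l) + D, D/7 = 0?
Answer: -187704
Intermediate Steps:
D = 0 (D = 7*0 = 0)
m(W, y) = 6 + 6*y
a(F, l) = F + l (a(F, l) = (F + l) + 0 = F + l)
o = 10428 (o = 10268 + 160 = 10428)
a(m(-3, -5), 6)*o = ((6 + 6*(-5)) + 6)*10428 = ((6 - 30) + 6)*10428 = (-24 + 6)*10428 = -18*10428 = -187704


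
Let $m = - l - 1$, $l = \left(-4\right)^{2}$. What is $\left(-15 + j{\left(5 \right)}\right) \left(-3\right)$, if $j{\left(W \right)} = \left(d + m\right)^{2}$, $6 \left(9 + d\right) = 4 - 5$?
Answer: $- \frac{24109}{12} \approx -2009.1$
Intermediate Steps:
$d = - \frac{55}{6}$ ($d = -9 + \frac{4 - 5}{6} = -9 + \frac{1}{6} \left(-1\right) = -9 - \frac{1}{6} = - \frac{55}{6} \approx -9.1667$)
$l = 16$
$m = -17$ ($m = \left(-1\right) 16 - 1 = -16 - 1 = -17$)
$j{\left(W \right)} = \frac{24649}{36}$ ($j{\left(W \right)} = \left(- \frac{55}{6} - 17\right)^{2} = \left(- \frac{157}{6}\right)^{2} = \frac{24649}{36}$)
$\left(-15 + j{\left(5 \right)}\right) \left(-3\right) = \left(-15 + \frac{24649}{36}\right) \left(-3\right) = \frac{24109}{36} \left(-3\right) = - \frac{24109}{12}$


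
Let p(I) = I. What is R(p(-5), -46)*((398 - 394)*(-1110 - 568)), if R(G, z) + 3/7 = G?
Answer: 255056/7 ≈ 36437.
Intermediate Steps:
R(G, z) = -3/7 + G
R(p(-5), -46)*((398 - 394)*(-1110 - 568)) = (-3/7 - 5)*((398 - 394)*(-1110 - 568)) = -152*(-1678)/7 = -38/7*(-6712) = 255056/7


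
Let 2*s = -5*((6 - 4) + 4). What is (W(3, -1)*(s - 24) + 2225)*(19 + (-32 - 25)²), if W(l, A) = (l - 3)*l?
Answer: 7271300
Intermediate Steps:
W(l, A) = l*(-3 + l) (W(l, A) = (-3 + l)*l = l*(-3 + l))
s = -15 (s = (-5*((6 - 4) + 4))/2 = (-5*(2 + 4))/2 = (-5*6)/2 = (½)*(-30) = -15)
(W(3, -1)*(s - 24) + 2225)*(19 + (-32 - 25)²) = ((3*(-3 + 3))*(-15 - 24) + 2225)*(19 + (-32 - 25)²) = ((3*0)*(-39) + 2225)*(19 + (-57)²) = (0*(-39) + 2225)*(19 + 3249) = (0 + 2225)*3268 = 2225*3268 = 7271300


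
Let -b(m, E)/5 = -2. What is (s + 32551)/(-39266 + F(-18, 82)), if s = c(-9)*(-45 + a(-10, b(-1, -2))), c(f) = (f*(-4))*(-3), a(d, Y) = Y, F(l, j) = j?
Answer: -36331/39184 ≈ -0.92719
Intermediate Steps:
b(m, E) = 10 (b(m, E) = -5*(-2) = 10)
c(f) = 12*f (c(f) = -4*f*(-3) = 12*f)
s = 3780 (s = (12*(-9))*(-45 + 10) = -108*(-35) = 3780)
(s + 32551)/(-39266 + F(-18, 82)) = (3780 + 32551)/(-39266 + 82) = 36331/(-39184) = 36331*(-1/39184) = -36331/39184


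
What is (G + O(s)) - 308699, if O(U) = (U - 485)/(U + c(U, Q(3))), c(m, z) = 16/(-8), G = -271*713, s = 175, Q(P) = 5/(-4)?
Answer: -86832816/173 ≈ -5.0192e+5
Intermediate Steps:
Q(P) = -5/4 (Q(P) = 5*(-1/4) = -5/4)
G = -193223
c(m, z) = -2 (c(m, z) = 16*(-1/8) = -2)
O(U) = (-485 + U)/(-2 + U) (O(U) = (U - 485)/(U - 2) = (-485 + U)/(-2 + U))
(G + O(s)) - 308699 = (-193223 + (-485 + 175)/(-2 + 175)) - 308699 = (-193223 - 310/173) - 308699 = -33427889/173 - 308699 = -86832816/173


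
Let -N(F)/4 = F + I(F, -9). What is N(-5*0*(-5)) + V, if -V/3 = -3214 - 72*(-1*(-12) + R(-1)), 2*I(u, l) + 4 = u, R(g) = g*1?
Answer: 12026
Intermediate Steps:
R(g) = g
I(u, l) = -2 + u/2
N(F) = 8 - 6*F (N(F) = -4*(F + (-2 + F/2)) = -4*(-2 + 3*F/2) = 8 - 6*F)
V = 12018 (V = -3*(-3214 - 72*(-1*(-12) - 1)) = -3*(-3214 - 72*(12 - 1)) = -3*(-3214 - 72*11) = -3*(-3214 - 792) = -3*(-4006) = 12018)
N(-5*0*(-5)) + V = (8 - 6*(-5*0)*(-5)) + 12018 = (8 - 0*(-5)) + 12018 = (8 - 6*0) + 12018 = (8 + 0) + 12018 = 8 + 12018 = 12026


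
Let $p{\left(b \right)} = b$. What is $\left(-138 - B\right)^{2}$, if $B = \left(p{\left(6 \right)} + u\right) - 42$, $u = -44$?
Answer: $3364$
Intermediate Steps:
$B = -80$ ($B = \left(6 - 44\right) - 42 = -38 - 42 = -80$)
$\left(-138 - B\right)^{2} = \left(-138 - -80\right)^{2} = \left(-138 + 80\right)^{2} = \left(-58\right)^{2} = 3364$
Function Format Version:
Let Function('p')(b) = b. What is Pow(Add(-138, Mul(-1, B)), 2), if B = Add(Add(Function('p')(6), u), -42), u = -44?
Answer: 3364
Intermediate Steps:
B = -80 (B = Add(Add(6, -44), -42) = Add(-38, -42) = -80)
Pow(Add(-138, Mul(-1, B)), 2) = Pow(Add(-138, Mul(-1, -80)), 2) = Pow(Add(-138, 80), 2) = Pow(-58, 2) = 3364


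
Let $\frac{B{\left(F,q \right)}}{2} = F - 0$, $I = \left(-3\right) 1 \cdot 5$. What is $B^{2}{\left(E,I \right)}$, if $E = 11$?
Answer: $484$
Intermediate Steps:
$I = -15$ ($I = \left(-3\right) 5 = -15$)
$B{\left(F,q \right)} = 2 F$ ($B{\left(F,q \right)} = 2 \left(F - 0\right) = 2 \left(F + 0\right) = 2 F$)
$B^{2}{\left(E,I \right)} = \left(2 \cdot 11\right)^{2} = 22^{2} = 484$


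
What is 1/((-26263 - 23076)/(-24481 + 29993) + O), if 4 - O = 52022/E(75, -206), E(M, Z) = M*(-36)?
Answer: 3720600/53264891 ≈ 0.069851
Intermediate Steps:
E(M, Z) = -36*M
O = 31411/1350 (O = 4 - 52022/((-36*75)) = 4 - 52022/(-2700) = 4 - 52022*(-1)/2700 = 4 - 1*(-26011/1350) = 4 + 26011/1350 = 31411/1350 ≈ 23.267)
1/((-26263 - 23076)/(-24481 + 29993) + O) = 1/((-26263 - 23076)/(-24481 + 29993) + 31411/1350) = 1/(-49339/5512 + 31411/1350) = 1/(53264891/3720600) = 3720600/53264891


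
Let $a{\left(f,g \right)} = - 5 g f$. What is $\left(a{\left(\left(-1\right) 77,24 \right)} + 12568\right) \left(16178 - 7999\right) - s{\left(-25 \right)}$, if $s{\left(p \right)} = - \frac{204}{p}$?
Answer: $\frac{4459190596}{25} \approx 1.7837 \cdot 10^{8}$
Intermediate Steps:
$a{\left(f,g \right)} = - 5 f g$
$\left(a{\left(\left(-1\right) 77,24 \right)} + 12568\right) \left(16178 - 7999\right) - s{\left(-25 \right)} = \left(\left(-5\right) \left(\left(-1\right) 77\right) 24 + 12568\right) \left(16178 - 7999\right) - - \frac{204}{-25} = \left(\left(-5\right) \left(-77\right) 24 + 12568\right) 8179 - \left(-204\right) \left(- \frac{1}{25}\right) = \left(9240 + 12568\right) 8179 - \frac{204}{25} = 21808 \cdot 8179 - \frac{204}{25} = 178367632 - \frac{204}{25} = \frac{4459190596}{25}$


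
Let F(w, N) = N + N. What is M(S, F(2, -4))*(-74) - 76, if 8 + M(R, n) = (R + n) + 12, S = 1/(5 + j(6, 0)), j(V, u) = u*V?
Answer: 1026/5 ≈ 205.20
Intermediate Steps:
j(V, u) = V*u
S = 1/5 (S = 1/(5 + 6*0) = 1/(5 + 0) = 1/5 ≈ 0.20000)
F(w, N) = 2*N
M(R, n) = 4 + R + n (M(R, n) = -8 + ((R + n) + 12) = -8 + (12 + R + n) = 4 + R + n)
M(S, F(2, -4))*(-74) - 76 = (4 + 1/5 + 2*(-4))*(-74) - 76 = (4 + 1/5 - 8)*(-74) - 76 = -19/5*(-74) - 76 = 1406/5 - 76 = 1026/5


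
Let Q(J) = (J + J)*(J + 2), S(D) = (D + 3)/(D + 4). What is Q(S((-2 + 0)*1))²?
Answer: 25/4 ≈ 6.2500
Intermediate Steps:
S(D) = (3 + D)/(4 + D)
Q(J) = 2*J*(2 + J) (Q(J) = (2*J)*(2 + J) = 2*J*(2 + J))
Q(S((-2 + 0)*1))² = (2*((3 + (-2 + 0)*1)/(4 + (-2 + 0)*1))*(2 + (3 + (-2 + 0)*1)/(4 + (-2 + 0)*1)))² = (2*((3 - 2*1)/(4 - 2*1))*(2 + (3 - 2*1)/(4 - 2*1)))² = (2*((3 - 2)/(4 - 2))*(2 + (3 - 2)/(4 - 2)))² = (2*(1/2)*(2 + 1/2))² = (2*((½)*1)*(2 + (½)*1))² = (2*(½)*(2 + ½))² = (2*(½)*(5/2))² = (5/2)² = 25/4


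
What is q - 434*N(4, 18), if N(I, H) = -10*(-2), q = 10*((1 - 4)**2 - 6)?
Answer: -8650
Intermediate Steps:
q = 30 (q = 10*((-3)**2 - 6) = 10*(9 - 6) = 10*3 = 30)
N(I, H) = 20
q - 434*N(4, 18) = 30 - 434*20 = 30 - 8680 = -8650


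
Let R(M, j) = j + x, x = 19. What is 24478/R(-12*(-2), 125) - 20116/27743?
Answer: 338098225/1997496 ≈ 169.26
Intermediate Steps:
R(M, j) = 19 + j (R(M, j) = j + 19 = 19 + j)
24478/R(-12*(-2), 125) - 20116/27743 = 24478/(19 + 125) - 20116/27743 = 24478/144 - 20116*1/27743 = 24478*(1/144) - 20116/27743 = 12239/72 - 20116/27743 = 338098225/1997496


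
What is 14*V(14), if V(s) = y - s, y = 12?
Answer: -28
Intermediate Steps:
V(s) = 12 - s
14*V(14) = 14*(12 - 1*14) = 14*(12 - 14) = 14*(-2) = -28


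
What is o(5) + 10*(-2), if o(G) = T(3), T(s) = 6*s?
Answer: -2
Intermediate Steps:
o(G) = 18 (o(G) = 6*3 = 18)
o(5) + 10*(-2) = 18 + 10*(-2) = 18 - 20 = -2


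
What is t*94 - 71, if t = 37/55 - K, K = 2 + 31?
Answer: -171037/55 ≈ -3109.8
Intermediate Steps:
K = 33
t = -1778/55 (t = 37/55 - 1*33 = 37*(1/55) - 33 = 37/55 - 33 = -1778/55 ≈ -32.327)
t*94 - 71 = -1778/55*94 - 71 = -167132/55 - 71 = -171037/55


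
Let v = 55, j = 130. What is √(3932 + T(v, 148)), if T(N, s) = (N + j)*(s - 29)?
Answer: 93*√3 ≈ 161.08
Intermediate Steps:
T(N, s) = (-29 + s)*(130 + N) (T(N, s) = (N + 130)*(s - 29) = (130 + N)*(-29 + s) = (-29 + s)*(130 + N))
√(3932 + T(v, 148)) = √(3932 + (-3770 - 29*55 + 130*148 + 55*148)) = √(3932 + (-3770 - 1595 + 19240 + 8140)) = √(3932 + 22015) = √25947 = 93*√3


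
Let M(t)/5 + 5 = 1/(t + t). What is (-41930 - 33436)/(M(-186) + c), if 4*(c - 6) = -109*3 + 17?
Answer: 28036152/35903 ≈ 780.89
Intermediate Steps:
c = -143/2 (c = 6 + (-109*3 + 17)/4 = 6 + (-327 + 17)/4 = 6 + (¼)*(-310) = 6 - 155/2 = -143/2 ≈ -71.500)
M(t) = -25 + 5/(2*t) (M(t) = -25 + 5/(t + t) = -25 + 5/((2*t)) = -25 + 5*(1/(2*t)) = -25 + 5/(2*t))
(-41930 - 33436)/(M(-186) + c) = (-41930 - 33436)/((-25 + (5/2)/(-186)) - 143/2) = -75366/((-25 + (5/2)*(-1/186)) - 143/2) = -75366/((-25 - 5/372) - 143/2) = -75366/(-9305/372 - 143/2) = -75366/(-35903/372) = -75366*(-372/35903) = 28036152/35903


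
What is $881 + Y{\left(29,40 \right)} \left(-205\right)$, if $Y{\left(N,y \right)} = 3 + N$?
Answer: $-5679$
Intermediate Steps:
$881 + Y{\left(29,40 \right)} \left(-205\right) = 881 + \left(3 + 29\right) \left(-205\right) = 881 + 32 \left(-205\right) = 881 - 6560 = -5679$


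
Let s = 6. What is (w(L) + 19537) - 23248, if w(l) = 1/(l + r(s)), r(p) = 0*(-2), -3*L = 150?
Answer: -185551/50 ≈ -3711.0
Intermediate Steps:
L = -50 (L = -1/3*150 = -50)
r(p) = 0
w(l) = 1/l (w(l) = 1/(l + 0) = 1/l)
(w(L) + 19537) - 23248 = (1/(-50) + 19537) - 23248 = (-1/50 + 19537) - 23248 = 976849/50 - 23248 = -185551/50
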